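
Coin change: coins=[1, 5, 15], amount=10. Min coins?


dp[0]=0; dp[i]=1+min(dp[i-c] for c in coins)
...dp[5]=1, dp[6]=2, dp[7]=3, dp[8]=4, dp[9]=5, dp[10]=2
Minimum coins for 10 = 2


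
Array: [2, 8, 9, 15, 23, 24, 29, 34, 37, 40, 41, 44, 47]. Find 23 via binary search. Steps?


Search for 23:
[0,12] mid=6 arr[6]=29
[0,5] mid=2 arr[2]=9
[3,5] mid=4 arr[4]=23
Total: 3 comparisons


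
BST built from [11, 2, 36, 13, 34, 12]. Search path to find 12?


BST root = 11
Search for 12: compare at each node
Path: [11, 36, 13, 12]


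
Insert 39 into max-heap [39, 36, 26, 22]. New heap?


Append 39: [39, 36, 26, 22, 39]
Bubble up: swap idx 4(39) with idx 1(36)
Result: [39, 39, 26, 22, 36]


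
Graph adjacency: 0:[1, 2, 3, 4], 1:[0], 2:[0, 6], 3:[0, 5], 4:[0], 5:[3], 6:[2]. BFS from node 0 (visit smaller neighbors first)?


BFS queue: start with [0]
Visit order: [0, 1, 2, 3, 4, 6, 5]


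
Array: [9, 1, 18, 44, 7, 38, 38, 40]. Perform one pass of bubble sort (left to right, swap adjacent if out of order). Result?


After one pass: [1, 9, 18, 7, 38, 38, 40, 44]


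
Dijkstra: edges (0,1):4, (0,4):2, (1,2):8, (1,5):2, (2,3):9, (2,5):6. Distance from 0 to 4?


Dijkstra from 0:
Distances: {0: 0, 1: 4, 2: 12, 3: 21, 4: 2, 5: 6}
Shortest distance to 4 = 2, path = [0, 4]


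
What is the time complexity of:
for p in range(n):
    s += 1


Per nesting level: O(n) = O(n)
Complexity: O(n)


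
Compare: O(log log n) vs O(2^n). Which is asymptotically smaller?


double-logarithmic grows slower than exponential
O(log log n) is asymptotically smaller; O(2^n) grows faster


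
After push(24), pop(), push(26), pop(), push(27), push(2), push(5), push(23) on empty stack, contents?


push(24) -> [24]
pop() returns 24 -> []
push(26) -> [26]
pop() returns 26 -> []
push(27) -> [27]
push(2) -> [27, 2]
push(5) -> [27, 2, 5]
push(23) -> [27, 2, 5, 23]
Final stack (bottom to top): [27, 2, 5, 23]


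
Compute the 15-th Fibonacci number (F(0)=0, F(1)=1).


F(n)=F(n-1)+F(n-2)
...F(13)=233, F(14)=377, F(15)=610


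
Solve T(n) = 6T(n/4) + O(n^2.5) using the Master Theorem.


a=6, b=4, c=2.5. log_4(6)=1.292 < c=2.5. Case 3: O(n^c) = O(n^2.500)
Complexity: O(n^2.500)


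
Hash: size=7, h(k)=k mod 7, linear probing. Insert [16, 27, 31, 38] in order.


Insertions: 16->slot 2; 27->slot 6; 31->slot 3; 38->slot 4
Table: [None, None, 16, 31, 38, None, 27]


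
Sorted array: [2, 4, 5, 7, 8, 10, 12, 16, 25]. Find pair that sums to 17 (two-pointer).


Two pointers: lo=0, hi=8
Found pair: (5, 12) summing to 17


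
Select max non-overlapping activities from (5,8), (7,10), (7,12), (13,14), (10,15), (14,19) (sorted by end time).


Greedy: pick earliest-ending, then skip overlaps.
Selected (3 activities): [(5, 8), (13, 14), (14, 19)]


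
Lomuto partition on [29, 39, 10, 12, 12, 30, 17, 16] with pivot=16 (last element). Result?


Elements <= 16 go left of pivot.
Result: [10, 12, 12, 16, 29, 30, 17, 39], pivot at index 3


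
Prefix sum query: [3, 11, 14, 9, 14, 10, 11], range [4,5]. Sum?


Prefix sums: [0, 3, 14, 28, 37, 51, 61, 72]
Sum[4..5] = prefix[6] - prefix[4] = 61 - 37 = 24


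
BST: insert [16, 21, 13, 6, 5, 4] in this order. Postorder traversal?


Root = 16; build tree by BST insertion.
Postorder traversal: [4, 5, 6, 13, 21, 16]


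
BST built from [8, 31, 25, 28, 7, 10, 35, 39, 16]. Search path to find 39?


BST root = 8
Search for 39: compare at each node
Path: [8, 31, 35, 39]


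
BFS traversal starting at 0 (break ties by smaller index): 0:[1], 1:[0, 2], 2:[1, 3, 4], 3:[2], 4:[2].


BFS queue: start with [0]
Visit order: [0, 1, 2, 3, 4]


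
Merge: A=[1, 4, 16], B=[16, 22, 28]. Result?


Compare heads, take smaller each step.
Merged: [1, 4, 16, 16, 22, 28]


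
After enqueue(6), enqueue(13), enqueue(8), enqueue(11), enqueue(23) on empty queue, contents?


enqueue(6) -> [6]
enqueue(13) -> [6, 13]
enqueue(8) -> [6, 13, 8]
enqueue(11) -> [6, 13, 8, 11]
enqueue(23) -> [6, 13, 8, 11, 23]
Final queue (front to back): [6, 13, 8, 11, 23]


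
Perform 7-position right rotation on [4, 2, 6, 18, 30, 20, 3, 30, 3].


Right rotate by 7: [6, 18, 30, 20, 3, 30, 3, 4, 2]


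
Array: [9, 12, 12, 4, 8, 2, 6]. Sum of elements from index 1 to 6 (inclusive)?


Prefix sums: [0, 9, 21, 33, 37, 45, 47, 53]
Sum[1..6] = prefix[7] - prefix[1] = 53 - 9 = 44


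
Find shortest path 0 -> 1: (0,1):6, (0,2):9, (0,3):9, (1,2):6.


Dijkstra from 0:
Distances: {0: 0, 1: 6, 2: 9, 3: 9}
Shortest distance to 1 = 6, path = [0, 1]


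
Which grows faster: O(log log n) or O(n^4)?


double-logarithmic grows slower than quartic
O(log log n) is asymptotically smaller; O(n^4) grows faster


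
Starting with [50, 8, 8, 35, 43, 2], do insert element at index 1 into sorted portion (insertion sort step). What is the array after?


After one pass: [8, 50, 8, 35, 43, 2]


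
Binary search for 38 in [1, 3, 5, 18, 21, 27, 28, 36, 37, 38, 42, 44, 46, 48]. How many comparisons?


Search for 38:
[0,13] mid=6 arr[6]=28
[7,13] mid=10 arr[10]=42
[7,9] mid=8 arr[8]=37
[9,9] mid=9 arr[9]=38
Total: 4 comparisons


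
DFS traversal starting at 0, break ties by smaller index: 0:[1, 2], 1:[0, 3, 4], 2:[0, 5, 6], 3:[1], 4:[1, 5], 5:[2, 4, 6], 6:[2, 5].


DFS stack-based: start with [0]
Visit order: [0, 1, 3, 4, 5, 2, 6]


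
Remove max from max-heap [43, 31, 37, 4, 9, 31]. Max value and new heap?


Max = 43
Replace root with last, heapify down
Resulting heap: [37, 31, 31, 4, 9]


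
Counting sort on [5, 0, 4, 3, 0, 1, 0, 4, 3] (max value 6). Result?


Count array: [3, 1, 0, 2, 2, 1, 0]
Reconstruct: [0, 0, 0, 1, 3, 3, 4, 4, 5]


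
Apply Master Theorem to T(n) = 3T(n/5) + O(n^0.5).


a=3, b=5, c=0.5. log_5(3)=0.683 > c=0.5. Case 1: O(n^log_b(a)) = O(n^0.683)
Complexity: O(n^0.683)


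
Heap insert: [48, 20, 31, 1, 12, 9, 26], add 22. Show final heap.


Append 22: [48, 20, 31, 1, 12, 9, 26, 22]
Bubble up: swap idx 7(22) with idx 3(1); swap idx 3(22) with idx 1(20)
Result: [48, 22, 31, 20, 12, 9, 26, 1]


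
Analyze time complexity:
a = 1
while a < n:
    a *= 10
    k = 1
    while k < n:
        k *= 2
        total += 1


Per nesting level: O(log n) * O(log n) = O((log n)^2)
Complexity: O((log n)^2)


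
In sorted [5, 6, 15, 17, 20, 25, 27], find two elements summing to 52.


Two pointers: lo=0, hi=6
Found pair: (25, 27) summing to 52


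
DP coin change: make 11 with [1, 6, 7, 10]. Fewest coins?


dp[0]=0; dp[i]=1+min(dp[i-c] for c in coins)
...dp[6]=1, dp[7]=1, dp[8]=2, dp[9]=3, dp[10]=1, dp[11]=2
Minimum coins for 11 = 2


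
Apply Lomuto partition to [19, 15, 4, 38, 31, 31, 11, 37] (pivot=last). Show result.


Elements <= 37 go left of pivot.
Result: [19, 15, 4, 31, 31, 11, 37, 38], pivot at index 6


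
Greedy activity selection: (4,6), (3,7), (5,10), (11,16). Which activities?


Greedy: pick earliest-ending, then skip overlaps.
Selected (2 activities): [(4, 6), (11, 16)]


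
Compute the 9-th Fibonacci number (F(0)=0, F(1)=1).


F(n)=F(n-1)+F(n-2)
...F(7)=13, F(8)=21, F(9)=34


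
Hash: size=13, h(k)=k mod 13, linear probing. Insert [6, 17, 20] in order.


Insertions: 6->slot 6; 17->slot 4; 20->slot 7
Table: [None, None, None, None, 17, None, 6, 20, None, None, None, None, None]


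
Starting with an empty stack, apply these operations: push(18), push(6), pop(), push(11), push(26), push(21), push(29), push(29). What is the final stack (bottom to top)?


push(18) -> [18]
push(6) -> [18, 6]
pop() returns 6 -> [18]
push(11) -> [18, 11]
push(26) -> [18, 11, 26]
push(21) -> [18, 11, 26, 21]
push(29) -> [18, 11, 26, 21, 29]
push(29) -> [18, 11, 26, 21, 29, 29]
Final stack (bottom to top): [18, 11, 26, 21, 29, 29]


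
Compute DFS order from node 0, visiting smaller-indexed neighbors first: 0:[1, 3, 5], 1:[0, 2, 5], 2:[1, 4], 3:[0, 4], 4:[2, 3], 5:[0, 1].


DFS stack-based: start with [0]
Visit order: [0, 1, 2, 4, 3, 5]


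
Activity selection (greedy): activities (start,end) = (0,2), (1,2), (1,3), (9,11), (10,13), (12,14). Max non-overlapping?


Greedy: pick earliest-ending, then skip overlaps.
Selected (3 activities): [(0, 2), (9, 11), (12, 14)]


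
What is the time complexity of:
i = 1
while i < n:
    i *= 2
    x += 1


Per nesting level: O(log n) = O(log n)
Complexity: O(log n)


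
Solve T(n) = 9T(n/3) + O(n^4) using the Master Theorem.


a=9, b=3, c=4. log_3(9)=2 < c=4. Case 3: O(n^c) = O(n^4)
Complexity: O(n^4)


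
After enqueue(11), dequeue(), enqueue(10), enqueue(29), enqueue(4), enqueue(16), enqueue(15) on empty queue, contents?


enqueue(11) -> [11]
dequeue() returns 11 -> []
enqueue(10) -> [10]
enqueue(29) -> [10, 29]
enqueue(4) -> [10, 29, 4]
enqueue(16) -> [10, 29, 4, 16]
enqueue(15) -> [10, 29, 4, 16, 15]
Final queue (front to back): [10, 29, 4, 16, 15]


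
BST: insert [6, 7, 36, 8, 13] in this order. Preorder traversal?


Root = 6; build tree by BST insertion.
Preorder traversal: [6, 7, 36, 8, 13]


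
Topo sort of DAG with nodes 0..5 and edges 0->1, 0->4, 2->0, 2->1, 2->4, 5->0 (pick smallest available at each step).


Kahn's algorithm, process smallest node first
Order: [2, 3, 5, 0, 1, 4]


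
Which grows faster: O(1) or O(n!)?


constant grows slower than factorial
O(1) is asymptotically smaller; O(n!) grows faster


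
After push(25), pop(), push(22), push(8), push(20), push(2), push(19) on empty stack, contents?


push(25) -> [25]
pop() returns 25 -> []
push(22) -> [22]
push(8) -> [22, 8]
push(20) -> [22, 8, 20]
push(2) -> [22, 8, 20, 2]
push(19) -> [22, 8, 20, 2, 19]
Final stack (bottom to top): [22, 8, 20, 2, 19]


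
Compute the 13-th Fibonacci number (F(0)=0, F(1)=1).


F(n)=F(n-1)+F(n-2)
...F(11)=89, F(12)=144, F(13)=233


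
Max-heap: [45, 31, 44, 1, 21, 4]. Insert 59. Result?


Append 59: [45, 31, 44, 1, 21, 4, 59]
Bubble up: swap idx 6(59) with idx 2(44); swap idx 2(59) with idx 0(45)
Result: [59, 31, 45, 1, 21, 4, 44]


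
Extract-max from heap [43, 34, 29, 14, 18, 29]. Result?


Max = 43
Replace root with last, heapify down
Resulting heap: [34, 29, 29, 14, 18]


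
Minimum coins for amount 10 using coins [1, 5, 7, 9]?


dp[0]=0; dp[i]=1+min(dp[i-c] for c in coins)
...dp[5]=1, dp[6]=2, dp[7]=1, dp[8]=2, dp[9]=1, dp[10]=2
Minimum coins for 10 = 2


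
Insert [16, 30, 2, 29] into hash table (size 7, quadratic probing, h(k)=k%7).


Insertions: 16->slot 2; 30->slot 3; 2->slot 6; 29->slot 1
Table: [None, 29, 16, 30, None, None, 2]


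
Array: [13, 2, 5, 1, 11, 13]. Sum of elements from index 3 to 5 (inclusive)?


Prefix sums: [0, 13, 15, 20, 21, 32, 45]
Sum[3..5] = prefix[6] - prefix[3] = 45 - 20 = 25


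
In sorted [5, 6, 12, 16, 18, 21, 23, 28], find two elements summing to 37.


Two pointers: lo=0, hi=7
Found pair: (16, 21) summing to 37


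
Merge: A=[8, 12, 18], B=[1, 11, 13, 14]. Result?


Compare heads, take smaller each step.
Merged: [1, 8, 11, 12, 13, 14, 18]


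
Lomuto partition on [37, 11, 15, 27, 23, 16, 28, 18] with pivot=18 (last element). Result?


Elements <= 18 go left of pivot.
Result: [11, 15, 16, 18, 23, 37, 28, 27], pivot at index 3


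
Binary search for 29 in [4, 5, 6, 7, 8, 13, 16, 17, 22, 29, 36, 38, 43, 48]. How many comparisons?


Search for 29:
[0,13] mid=6 arr[6]=16
[7,13] mid=10 arr[10]=36
[7,9] mid=8 arr[8]=22
[9,9] mid=9 arr[9]=29
Total: 4 comparisons


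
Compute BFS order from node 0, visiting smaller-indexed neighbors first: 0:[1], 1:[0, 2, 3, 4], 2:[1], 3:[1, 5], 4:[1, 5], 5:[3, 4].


BFS queue: start with [0]
Visit order: [0, 1, 2, 3, 4, 5]


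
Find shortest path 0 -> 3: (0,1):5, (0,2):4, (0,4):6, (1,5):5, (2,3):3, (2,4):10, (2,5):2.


Dijkstra from 0:
Distances: {0: 0, 1: 5, 2: 4, 3: 7, 4: 6, 5: 6}
Shortest distance to 3 = 7, path = [0, 2, 3]


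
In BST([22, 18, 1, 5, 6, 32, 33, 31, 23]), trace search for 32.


BST root = 22
Search for 32: compare at each node
Path: [22, 32]


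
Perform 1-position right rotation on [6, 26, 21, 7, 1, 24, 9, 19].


Right rotate by 1: [19, 6, 26, 21, 7, 1, 24, 9]


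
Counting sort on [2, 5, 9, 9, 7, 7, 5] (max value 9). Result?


Count array: [0, 0, 1, 0, 0, 2, 0, 2, 0, 2]
Reconstruct: [2, 5, 5, 7, 7, 9, 9]


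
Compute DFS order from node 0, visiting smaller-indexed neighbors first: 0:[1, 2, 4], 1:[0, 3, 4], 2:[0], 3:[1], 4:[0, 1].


DFS stack-based: start with [0]
Visit order: [0, 1, 3, 4, 2]


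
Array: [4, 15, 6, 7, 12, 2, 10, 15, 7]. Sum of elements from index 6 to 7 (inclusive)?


Prefix sums: [0, 4, 19, 25, 32, 44, 46, 56, 71, 78]
Sum[6..7] = prefix[8] - prefix[6] = 71 - 46 = 25


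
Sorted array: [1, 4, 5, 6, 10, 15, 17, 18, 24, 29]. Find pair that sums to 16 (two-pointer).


Two pointers: lo=0, hi=9
Found pair: (1, 15) summing to 16


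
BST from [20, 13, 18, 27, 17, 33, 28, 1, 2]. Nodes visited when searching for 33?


BST root = 20
Search for 33: compare at each node
Path: [20, 27, 33]


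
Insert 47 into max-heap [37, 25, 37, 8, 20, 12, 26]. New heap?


Append 47: [37, 25, 37, 8, 20, 12, 26, 47]
Bubble up: swap idx 7(47) with idx 3(8); swap idx 3(47) with idx 1(25); swap idx 1(47) with idx 0(37)
Result: [47, 37, 37, 25, 20, 12, 26, 8]


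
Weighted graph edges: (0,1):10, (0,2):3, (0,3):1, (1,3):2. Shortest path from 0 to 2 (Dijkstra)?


Dijkstra from 0:
Distances: {0: 0, 1: 3, 2: 3, 3: 1}
Shortest distance to 2 = 3, path = [0, 2]


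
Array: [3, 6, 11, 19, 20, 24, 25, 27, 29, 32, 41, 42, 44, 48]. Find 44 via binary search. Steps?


Search for 44:
[0,13] mid=6 arr[6]=25
[7,13] mid=10 arr[10]=41
[11,13] mid=12 arr[12]=44
Total: 3 comparisons


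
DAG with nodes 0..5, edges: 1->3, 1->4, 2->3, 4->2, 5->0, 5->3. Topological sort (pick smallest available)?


Kahn's algorithm, process smallest node first
Order: [1, 4, 2, 5, 0, 3]


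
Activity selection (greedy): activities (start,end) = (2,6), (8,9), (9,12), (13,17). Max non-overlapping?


Greedy: pick earliest-ending, then skip overlaps.
Selected (4 activities): [(2, 6), (8, 9), (9, 12), (13, 17)]


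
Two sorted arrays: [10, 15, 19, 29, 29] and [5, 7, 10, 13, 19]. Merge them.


Compare heads, take smaller each step.
Merged: [5, 7, 10, 10, 13, 15, 19, 19, 29, 29]


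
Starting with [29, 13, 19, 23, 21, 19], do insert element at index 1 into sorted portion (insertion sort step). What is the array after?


After one pass: [13, 29, 19, 23, 21, 19]


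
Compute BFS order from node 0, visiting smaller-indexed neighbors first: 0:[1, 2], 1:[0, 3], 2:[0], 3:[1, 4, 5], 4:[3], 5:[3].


BFS queue: start with [0]
Visit order: [0, 1, 2, 3, 4, 5]


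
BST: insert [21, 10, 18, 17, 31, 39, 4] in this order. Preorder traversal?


Root = 21; build tree by BST insertion.
Preorder traversal: [21, 10, 4, 18, 17, 31, 39]


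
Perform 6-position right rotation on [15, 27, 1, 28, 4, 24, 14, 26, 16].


Right rotate by 6: [28, 4, 24, 14, 26, 16, 15, 27, 1]


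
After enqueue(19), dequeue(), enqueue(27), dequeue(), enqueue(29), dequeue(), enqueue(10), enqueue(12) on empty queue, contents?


enqueue(19) -> [19]
dequeue() returns 19 -> []
enqueue(27) -> [27]
dequeue() returns 27 -> []
enqueue(29) -> [29]
dequeue() returns 29 -> []
enqueue(10) -> [10]
enqueue(12) -> [10, 12]
Final queue (front to back): [10, 12]


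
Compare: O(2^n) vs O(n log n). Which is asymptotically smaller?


linearithmic grows slower than exponential
O(n log n) is asymptotically smaller; O(2^n) grows faster


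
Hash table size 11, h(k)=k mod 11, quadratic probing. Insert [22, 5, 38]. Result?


Insertions: 22->slot 0; 5->slot 5; 38->slot 6
Table: [22, None, None, None, None, 5, 38, None, None, None, None]


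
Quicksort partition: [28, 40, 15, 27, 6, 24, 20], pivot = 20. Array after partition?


Elements <= 20 go left of pivot.
Result: [15, 6, 20, 27, 40, 24, 28], pivot at index 2


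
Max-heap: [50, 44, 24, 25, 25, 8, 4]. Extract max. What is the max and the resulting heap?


Max = 50
Replace root with last, heapify down
Resulting heap: [44, 25, 24, 4, 25, 8]


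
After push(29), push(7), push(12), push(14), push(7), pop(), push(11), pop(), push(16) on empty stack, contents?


push(29) -> [29]
push(7) -> [29, 7]
push(12) -> [29, 7, 12]
push(14) -> [29, 7, 12, 14]
push(7) -> [29, 7, 12, 14, 7]
pop() returns 7 -> [29, 7, 12, 14]
push(11) -> [29, 7, 12, 14, 11]
pop() returns 11 -> [29, 7, 12, 14]
push(16) -> [29, 7, 12, 14, 16]
Final stack (bottom to top): [29, 7, 12, 14, 16]


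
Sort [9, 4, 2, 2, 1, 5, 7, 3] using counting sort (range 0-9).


Count array: [0, 1, 2, 1, 1, 1, 0, 1, 0, 1]
Reconstruct: [1, 2, 2, 3, 4, 5, 7, 9]


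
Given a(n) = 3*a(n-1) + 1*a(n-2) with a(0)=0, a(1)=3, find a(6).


Build bottom-up:
...a(4)=99, a(5)=327, a(6)=3*327+1*99=1080


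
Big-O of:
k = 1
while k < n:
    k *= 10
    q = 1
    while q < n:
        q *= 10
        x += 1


Per nesting level: O(log n) * O(log n) = O((log n)^2)
Complexity: O((log n)^2)


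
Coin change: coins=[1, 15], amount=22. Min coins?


dp[0]=0; dp[i]=1+min(dp[i-c] for c in coins)
...dp[17]=3, dp[18]=4, dp[19]=5, dp[20]=6, dp[21]=7, dp[22]=8
Minimum coins for 22 = 8


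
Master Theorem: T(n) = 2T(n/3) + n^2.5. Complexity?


a=2, b=3, c=2.5. log_3(2)=0.631 < c=2.5. Case 3: O(n^c) = O(n^2.500)
Complexity: O(n^2.500)


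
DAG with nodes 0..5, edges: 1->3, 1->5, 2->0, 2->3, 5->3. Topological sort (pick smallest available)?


Kahn's algorithm, process smallest node first
Order: [1, 2, 0, 4, 5, 3]


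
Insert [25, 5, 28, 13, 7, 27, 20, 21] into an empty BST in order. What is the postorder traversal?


Root = 25; build tree by BST insertion.
Postorder traversal: [7, 21, 20, 13, 5, 27, 28, 25]


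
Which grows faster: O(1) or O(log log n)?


constant grows slower than double-logarithmic
O(1) is asymptotically smaller; O(log log n) grows faster


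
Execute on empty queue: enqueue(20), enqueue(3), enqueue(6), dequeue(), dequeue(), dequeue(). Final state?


enqueue(20) -> [20]
enqueue(3) -> [20, 3]
enqueue(6) -> [20, 3, 6]
dequeue() returns 20 -> [3, 6]
dequeue() returns 3 -> [6]
dequeue() returns 6 -> []
Final queue (front to back): []


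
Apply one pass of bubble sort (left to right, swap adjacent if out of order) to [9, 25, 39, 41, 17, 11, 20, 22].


After one pass: [9, 25, 39, 17, 11, 20, 22, 41]


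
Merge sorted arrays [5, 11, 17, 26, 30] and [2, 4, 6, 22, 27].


Compare heads, take smaller each step.
Merged: [2, 4, 5, 6, 11, 17, 22, 26, 27, 30]


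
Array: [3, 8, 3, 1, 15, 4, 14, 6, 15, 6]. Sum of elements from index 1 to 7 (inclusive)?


Prefix sums: [0, 3, 11, 14, 15, 30, 34, 48, 54, 69, 75]
Sum[1..7] = prefix[8] - prefix[1] = 54 - 3 = 51


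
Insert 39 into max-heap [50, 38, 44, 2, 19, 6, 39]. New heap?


Append 39: [50, 38, 44, 2, 19, 6, 39, 39]
Bubble up: swap idx 7(39) with idx 3(2); swap idx 3(39) with idx 1(38)
Result: [50, 39, 44, 38, 19, 6, 39, 2]


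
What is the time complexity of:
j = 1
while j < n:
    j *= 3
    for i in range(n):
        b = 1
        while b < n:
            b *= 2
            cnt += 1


Per nesting level: O(log n) * O(n) * O(log n) = O(n (log n)^2)
Complexity: O(n (log n)^2)


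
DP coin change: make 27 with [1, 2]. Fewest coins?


dp[0]=0; dp[i]=1+min(dp[i-c] for c in coins)
...dp[22]=11, dp[23]=12, dp[24]=12, dp[25]=13, dp[26]=13, dp[27]=14
Minimum coins for 27 = 14


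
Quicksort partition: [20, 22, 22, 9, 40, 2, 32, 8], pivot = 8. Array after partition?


Elements <= 8 go left of pivot.
Result: [2, 8, 22, 9, 40, 20, 32, 22], pivot at index 1


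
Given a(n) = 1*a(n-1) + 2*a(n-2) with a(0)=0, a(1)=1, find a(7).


Build bottom-up:
...a(5)=11, a(6)=21, a(7)=1*21+2*11=43


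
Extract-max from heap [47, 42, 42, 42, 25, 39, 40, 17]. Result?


Max = 47
Replace root with last, heapify down
Resulting heap: [42, 42, 42, 17, 25, 39, 40]


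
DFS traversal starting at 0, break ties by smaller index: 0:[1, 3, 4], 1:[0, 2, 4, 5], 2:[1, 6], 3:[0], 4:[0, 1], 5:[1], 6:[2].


DFS stack-based: start with [0]
Visit order: [0, 1, 2, 6, 4, 5, 3]


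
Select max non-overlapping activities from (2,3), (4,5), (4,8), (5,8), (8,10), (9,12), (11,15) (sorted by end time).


Greedy: pick earliest-ending, then skip overlaps.
Selected (5 activities): [(2, 3), (4, 5), (5, 8), (8, 10), (11, 15)]


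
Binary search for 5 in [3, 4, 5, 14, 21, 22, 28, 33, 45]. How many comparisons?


Search for 5:
[0,8] mid=4 arr[4]=21
[0,3] mid=1 arr[1]=4
[2,3] mid=2 arr[2]=5
Total: 3 comparisons


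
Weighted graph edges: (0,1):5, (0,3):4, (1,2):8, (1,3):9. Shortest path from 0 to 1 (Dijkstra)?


Dijkstra from 0:
Distances: {0: 0, 1: 5, 2: 13, 3: 4}
Shortest distance to 1 = 5, path = [0, 1]


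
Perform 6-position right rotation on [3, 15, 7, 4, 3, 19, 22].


Right rotate by 6: [15, 7, 4, 3, 19, 22, 3]


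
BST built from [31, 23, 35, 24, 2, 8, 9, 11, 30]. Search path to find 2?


BST root = 31
Search for 2: compare at each node
Path: [31, 23, 2]


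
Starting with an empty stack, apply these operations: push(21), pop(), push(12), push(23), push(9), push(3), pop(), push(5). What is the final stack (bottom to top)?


push(21) -> [21]
pop() returns 21 -> []
push(12) -> [12]
push(23) -> [12, 23]
push(9) -> [12, 23, 9]
push(3) -> [12, 23, 9, 3]
pop() returns 3 -> [12, 23, 9]
push(5) -> [12, 23, 9, 5]
Final stack (bottom to top): [12, 23, 9, 5]


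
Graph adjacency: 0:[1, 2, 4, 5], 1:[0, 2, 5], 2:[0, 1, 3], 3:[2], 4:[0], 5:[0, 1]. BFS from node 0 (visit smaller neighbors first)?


BFS queue: start with [0]
Visit order: [0, 1, 2, 4, 5, 3]


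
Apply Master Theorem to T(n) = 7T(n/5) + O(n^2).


a=7, b=5, c=2. log_5(7)=1.209 < c=2. Case 3: O(n^c) = O(n^2)
Complexity: O(n^2)


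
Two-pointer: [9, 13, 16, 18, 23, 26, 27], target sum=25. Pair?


Two pointers: lo=0, hi=6
Found pair: (9, 16) summing to 25


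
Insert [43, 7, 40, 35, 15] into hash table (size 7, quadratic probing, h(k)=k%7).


Insertions: 43->slot 1; 7->slot 0; 40->slot 5; 35->slot 4; 15->slot 2
Table: [7, 43, 15, None, 35, 40, None]


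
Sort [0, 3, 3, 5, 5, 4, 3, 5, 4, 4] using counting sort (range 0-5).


Count array: [1, 0, 0, 3, 3, 3]
Reconstruct: [0, 3, 3, 3, 4, 4, 4, 5, 5, 5]


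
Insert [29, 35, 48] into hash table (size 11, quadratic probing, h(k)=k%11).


Insertions: 29->slot 7; 35->slot 2; 48->slot 4
Table: [None, None, 35, None, 48, None, None, 29, None, None, None]


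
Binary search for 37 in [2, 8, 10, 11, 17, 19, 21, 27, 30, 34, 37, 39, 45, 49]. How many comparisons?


Search for 37:
[0,13] mid=6 arr[6]=21
[7,13] mid=10 arr[10]=37
Total: 2 comparisons


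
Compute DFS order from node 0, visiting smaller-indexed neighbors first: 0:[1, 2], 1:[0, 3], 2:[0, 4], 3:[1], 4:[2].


DFS stack-based: start with [0]
Visit order: [0, 1, 3, 2, 4]


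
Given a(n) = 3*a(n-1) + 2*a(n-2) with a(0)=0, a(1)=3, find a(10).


Build bottom-up:
...a(8)=18837, a(9)=67089, a(10)=3*67089+2*18837=238941


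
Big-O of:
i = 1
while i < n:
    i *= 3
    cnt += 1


Per nesting level: O(log n) = O(log n)
Complexity: O(log n)


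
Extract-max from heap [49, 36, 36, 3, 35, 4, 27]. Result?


Max = 49
Replace root with last, heapify down
Resulting heap: [36, 35, 36, 3, 27, 4]


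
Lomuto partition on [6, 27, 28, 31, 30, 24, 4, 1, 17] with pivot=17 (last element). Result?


Elements <= 17 go left of pivot.
Result: [6, 4, 1, 17, 30, 24, 27, 28, 31], pivot at index 3


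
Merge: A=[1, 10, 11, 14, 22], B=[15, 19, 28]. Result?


Compare heads, take smaller each step.
Merged: [1, 10, 11, 14, 15, 19, 22, 28]


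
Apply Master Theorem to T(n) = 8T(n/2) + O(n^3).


a=8, b=2, c=3. log_2(8)=3 = c=3. Case 2: O(n^c log n) = O(n^3 log n)
Complexity: O(n^3 log n)


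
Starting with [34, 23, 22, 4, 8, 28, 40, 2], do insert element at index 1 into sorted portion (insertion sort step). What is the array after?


After one pass: [23, 34, 22, 4, 8, 28, 40, 2]


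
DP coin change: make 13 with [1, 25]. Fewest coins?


dp[0]=0; dp[i]=1+min(dp[i-c] for c in coins)
...dp[8]=8, dp[9]=9, dp[10]=10, dp[11]=11, dp[12]=12, dp[13]=13
Minimum coins for 13 = 13


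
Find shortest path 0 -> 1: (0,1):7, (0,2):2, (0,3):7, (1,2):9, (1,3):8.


Dijkstra from 0:
Distances: {0: 0, 1: 7, 2: 2, 3: 7}
Shortest distance to 1 = 7, path = [0, 1]


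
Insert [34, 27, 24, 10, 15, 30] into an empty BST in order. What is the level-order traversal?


Root = 34; build tree by BST insertion.
Level-Order traversal: [34, 27, 24, 30, 10, 15]


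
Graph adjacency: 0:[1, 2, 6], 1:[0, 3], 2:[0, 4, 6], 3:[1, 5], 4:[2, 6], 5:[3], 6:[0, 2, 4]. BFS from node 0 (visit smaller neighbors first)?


BFS queue: start with [0]
Visit order: [0, 1, 2, 6, 3, 4, 5]


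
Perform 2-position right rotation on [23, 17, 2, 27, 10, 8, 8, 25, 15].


Right rotate by 2: [25, 15, 23, 17, 2, 27, 10, 8, 8]


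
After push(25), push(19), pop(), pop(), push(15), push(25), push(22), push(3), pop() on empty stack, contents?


push(25) -> [25]
push(19) -> [25, 19]
pop() returns 19 -> [25]
pop() returns 25 -> []
push(15) -> [15]
push(25) -> [15, 25]
push(22) -> [15, 25, 22]
push(3) -> [15, 25, 22, 3]
pop() returns 3 -> [15, 25, 22]
Final stack (bottom to top): [15, 25, 22]


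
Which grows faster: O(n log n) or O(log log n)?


double-logarithmic grows slower than linearithmic
O(log log n) is asymptotically smaller; O(n log n) grows faster


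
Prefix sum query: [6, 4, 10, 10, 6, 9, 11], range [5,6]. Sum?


Prefix sums: [0, 6, 10, 20, 30, 36, 45, 56]
Sum[5..6] = prefix[7] - prefix[5] = 56 - 36 = 20


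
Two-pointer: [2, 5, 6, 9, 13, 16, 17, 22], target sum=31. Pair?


Two pointers: lo=0, hi=7
Found pair: (9, 22) summing to 31


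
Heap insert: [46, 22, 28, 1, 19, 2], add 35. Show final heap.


Append 35: [46, 22, 28, 1, 19, 2, 35]
Bubble up: swap idx 6(35) with idx 2(28)
Result: [46, 22, 35, 1, 19, 2, 28]


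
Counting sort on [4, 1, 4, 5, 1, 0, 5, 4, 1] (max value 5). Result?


Count array: [1, 3, 0, 0, 3, 2]
Reconstruct: [0, 1, 1, 1, 4, 4, 4, 5, 5]


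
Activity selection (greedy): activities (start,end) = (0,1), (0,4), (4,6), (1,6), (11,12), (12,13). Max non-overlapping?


Greedy: pick earliest-ending, then skip overlaps.
Selected (4 activities): [(0, 1), (4, 6), (11, 12), (12, 13)]


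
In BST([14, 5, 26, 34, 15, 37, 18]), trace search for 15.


BST root = 14
Search for 15: compare at each node
Path: [14, 26, 15]


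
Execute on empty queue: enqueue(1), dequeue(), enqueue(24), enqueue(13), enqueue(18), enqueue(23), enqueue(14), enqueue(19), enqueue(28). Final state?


enqueue(1) -> [1]
dequeue() returns 1 -> []
enqueue(24) -> [24]
enqueue(13) -> [24, 13]
enqueue(18) -> [24, 13, 18]
enqueue(23) -> [24, 13, 18, 23]
enqueue(14) -> [24, 13, 18, 23, 14]
enqueue(19) -> [24, 13, 18, 23, 14, 19]
enqueue(28) -> [24, 13, 18, 23, 14, 19, 28]
Final queue (front to back): [24, 13, 18, 23, 14, 19, 28]


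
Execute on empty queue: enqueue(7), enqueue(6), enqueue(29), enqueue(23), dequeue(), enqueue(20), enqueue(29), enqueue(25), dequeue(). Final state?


enqueue(7) -> [7]
enqueue(6) -> [7, 6]
enqueue(29) -> [7, 6, 29]
enqueue(23) -> [7, 6, 29, 23]
dequeue() returns 7 -> [6, 29, 23]
enqueue(20) -> [6, 29, 23, 20]
enqueue(29) -> [6, 29, 23, 20, 29]
enqueue(25) -> [6, 29, 23, 20, 29, 25]
dequeue() returns 6 -> [29, 23, 20, 29, 25]
Final queue (front to back): [29, 23, 20, 29, 25]


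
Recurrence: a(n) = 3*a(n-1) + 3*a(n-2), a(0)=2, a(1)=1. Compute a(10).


Build bottom-up:
...a(8)=24057, a(9)=91206, a(10)=3*91206+3*24057=345789


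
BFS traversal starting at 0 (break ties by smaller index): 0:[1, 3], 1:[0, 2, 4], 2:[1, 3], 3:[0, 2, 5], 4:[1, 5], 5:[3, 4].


BFS queue: start with [0]
Visit order: [0, 1, 3, 2, 4, 5]


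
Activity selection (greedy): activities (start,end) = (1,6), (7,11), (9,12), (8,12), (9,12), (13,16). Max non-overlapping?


Greedy: pick earliest-ending, then skip overlaps.
Selected (3 activities): [(1, 6), (7, 11), (13, 16)]


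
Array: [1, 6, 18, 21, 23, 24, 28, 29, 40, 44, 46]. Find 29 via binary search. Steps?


Search for 29:
[0,10] mid=5 arr[5]=24
[6,10] mid=8 arr[8]=40
[6,7] mid=6 arr[6]=28
[7,7] mid=7 arr[7]=29
Total: 4 comparisons


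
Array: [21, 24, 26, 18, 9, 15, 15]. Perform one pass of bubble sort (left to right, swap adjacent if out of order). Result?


After one pass: [21, 24, 18, 9, 15, 15, 26]


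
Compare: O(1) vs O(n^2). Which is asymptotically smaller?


constant grows slower than quadratic
O(1) is asymptotically smaller; O(n^2) grows faster


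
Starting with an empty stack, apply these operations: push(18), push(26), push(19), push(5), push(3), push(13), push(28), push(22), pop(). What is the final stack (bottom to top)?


push(18) -> [18]
push(26) -> [18, 26]
push(19) -> [18, 26, 19]
push(5) -> [18, 26, 19, 5]
push(3) -> [18, 26, 19, 5, 3]
push(13) -> [18, 26, 19, 5, 3, 13]
push(28) -> [18, 26, 19, 5, 3, 13, 28]
push(22) -> [18, 26, 19, 5, 3, 13, 28, 22]
pop() returns 22 -> [18, 26, 19, 5, 3, 13, 28]
Final stack (bottom to top): [18, 26, 19, 5, 3, 13, 28]


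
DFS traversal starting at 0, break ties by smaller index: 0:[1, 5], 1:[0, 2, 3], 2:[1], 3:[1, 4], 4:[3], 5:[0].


DFS stack-based: start with [0]
Visit order: [0, 1, 2, 3, 4, 5]


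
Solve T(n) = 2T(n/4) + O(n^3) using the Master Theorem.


a=2, b=4, c=3. log_4(2)=0.5 < c=3. Case 3: O(n^c) = O(n^3)
Complexity: O(n^3)


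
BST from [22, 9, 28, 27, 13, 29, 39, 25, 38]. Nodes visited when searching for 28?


BST root = 22
Search for 28: compare at each node
Path: [22, 28]


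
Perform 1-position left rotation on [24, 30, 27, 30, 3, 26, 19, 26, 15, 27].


Left rotate by 1: [30, 27, 30, 3, 26, 19, 26, 15, 27, 24]


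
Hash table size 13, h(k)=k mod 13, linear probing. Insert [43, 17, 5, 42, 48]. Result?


Insertions: 43->slot 4; 17->slot 5; 5->slot 6; 42->slot 3; 48->slot 9
Table: [None, None, None, 42, 43, 17, 5, None, None, 48, None, None, None]


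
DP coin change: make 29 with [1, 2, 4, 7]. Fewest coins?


dp[0]=0; dp[i]=1+min(dp[i-c] for c in coins)
...dp[24]=5, dp[25]=4, dp[26]=5, dp[27]=5, dp[28]=4, dp[29]=5
Minimum coins for 29 = 5


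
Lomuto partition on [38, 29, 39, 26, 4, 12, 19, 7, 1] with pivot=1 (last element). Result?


Elements <= 1 go left of pivot.
Result: [1, 29, 39, 26, 4, 12, 19, 7, 38], pivot at index 0


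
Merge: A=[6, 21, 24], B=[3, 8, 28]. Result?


Compare heads, take smaller each step.
Merged: [3, 6, 8, 21, 24, 28]


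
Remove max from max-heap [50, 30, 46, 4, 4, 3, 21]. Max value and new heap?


Max = 50
Replace root with last, heapify down
Resulting heap: [46, 30, 21, 4, 4, 3]


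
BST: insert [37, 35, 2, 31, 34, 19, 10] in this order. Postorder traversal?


Root = 37; build tree by BST insertion.
Postorder traversal: [10, 19, 34, 31, 2, 35, 37]


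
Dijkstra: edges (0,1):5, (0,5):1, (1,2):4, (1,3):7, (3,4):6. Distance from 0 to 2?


Dijkstra from 0:
Distances: {0: 0, 1: 5, 2: 9, 3: 12, 4: 18, 5: 1}
Shortest distance to 2 = 9, path = [0, 1, 2]


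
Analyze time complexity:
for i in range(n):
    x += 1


Per nesting level: O(n) = O(n)
Complexity: O(n)


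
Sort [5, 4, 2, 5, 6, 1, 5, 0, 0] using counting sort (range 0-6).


Count array: [2, 1, 1, 0, 1, 3, 1]
Reconstruct: [0, 0, 1, 2, 4, 5, 5, 5, 6]


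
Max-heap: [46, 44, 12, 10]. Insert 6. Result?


Append 6: [46, 44, 12, 10, 6]
Bubble up: no swaps needed
Result: [46, 44, 12, 10, 6]


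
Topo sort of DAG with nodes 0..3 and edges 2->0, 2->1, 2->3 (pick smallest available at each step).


Kahn's algorithm, process smallest node first
Order: [2, 0, 1, 3]


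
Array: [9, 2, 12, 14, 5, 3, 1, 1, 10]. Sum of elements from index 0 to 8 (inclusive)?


Prefix sums: [0, 9, 11, 23, 37, 42, 45, 46, 47, 57]
Sum[0..8] = prefix[9] - prefix[0] = 57 - 0 = 57


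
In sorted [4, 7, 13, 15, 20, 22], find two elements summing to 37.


Two pointers: lo=0, hi=5
Found pair: (15, 22) summing to 37


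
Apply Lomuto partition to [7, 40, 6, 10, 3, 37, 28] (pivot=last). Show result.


Elements <= 28 go left of pivot.
Result: [7, 6, 10, 3, 28, 37, 40], pivot at index 4


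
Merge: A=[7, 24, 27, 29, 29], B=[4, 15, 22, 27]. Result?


Compare heads, take smaller each step.
Merged: [4, 7, 15, 22, 24, 27, 27, 29, 29]


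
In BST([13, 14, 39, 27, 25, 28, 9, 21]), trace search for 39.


BST root = 13
Search for 39: compare at each node
Path: [13, 14, 39]


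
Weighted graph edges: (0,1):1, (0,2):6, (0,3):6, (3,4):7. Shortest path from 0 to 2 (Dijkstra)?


Dijkstra from 0:
Distances: {0: 0, 1: 1, 2: 6, 3: 6, 4: 13}
Shortest distance to 2 = 6, path = [0, 2]


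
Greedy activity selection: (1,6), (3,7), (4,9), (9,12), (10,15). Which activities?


Greedy: pick earliest-ending, then skip overlaps.
Selected (2 activities): [(1, 6), (9, 12)]


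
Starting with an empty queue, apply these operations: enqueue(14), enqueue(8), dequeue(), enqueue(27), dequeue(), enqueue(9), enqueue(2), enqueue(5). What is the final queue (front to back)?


enqueue(14) -> [14]
enqueue(8) -> [14, 8]
dequeue() returns 14 -> [8]
enqueue(27) -> [8, 27]
dequeue() returns 8 -> [27]
enqueue(9) -> [27, 9]
enqueue(2) -> [27, 9, 2]
enqueue(5) -> [27, 9, 2, 5]
Final queue (front to back): [27, 9, 2, 5]


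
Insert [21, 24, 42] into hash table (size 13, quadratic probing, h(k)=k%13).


Insertions: 21->slot 8; 24->slot 11; 42->slot 3
Table: [None, None, None, 42, None, None, None, None, 21, None, None, 24, None]


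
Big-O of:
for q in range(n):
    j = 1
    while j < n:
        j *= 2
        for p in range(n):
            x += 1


Per nesting level: O(n) * O(log n) * O(n) = O(n^2 log n)
Complexity: O(n^2 log n)


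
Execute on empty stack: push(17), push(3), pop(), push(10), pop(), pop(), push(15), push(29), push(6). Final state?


push(17) -> [17]
push(3) -> [17, 3]
pop() returns 3 -> [17]
push(10) -> [17, 10]
pop() returns 10 -> [17]
pop() returns 17 -> []
push(15) -> [15]
push(29) -> [15, 29]
push(6) -> [15, 29, 6]
Final stack (bottom to top): [15, 29, 6]


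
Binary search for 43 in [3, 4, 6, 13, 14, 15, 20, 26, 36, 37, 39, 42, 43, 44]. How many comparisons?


Search for 43:
[0,13] mid=6 arr[6]=20
[7,13] mid=10 arr[10]=39
[11,13] mid=12 arr[12]=43
Total: 3 comparisons


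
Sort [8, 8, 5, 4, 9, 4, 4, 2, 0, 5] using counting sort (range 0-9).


Count array: [1, 0, 1, 0, 3, 2, 0, 0, 2, 1]
Reconstruct: [0, 2, 4, 4, 4, 5, 5, 8, 8, 9]


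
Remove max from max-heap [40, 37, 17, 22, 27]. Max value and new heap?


Max = 40
Replace root with last, heapify down
Resulting heap: [37, 27, 17, 22]


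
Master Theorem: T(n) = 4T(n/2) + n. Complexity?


a=4, b=2, c=1. log_2(4)=2 > c=1. Case 1: O(n^log_b(a)) = O(n^2)
Complexity: O(n^2)


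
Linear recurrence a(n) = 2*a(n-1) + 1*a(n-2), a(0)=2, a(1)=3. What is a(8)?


Build bottom-up:
...a(6)=268, a(7)=647, a(8)=2*647+1*268=1562


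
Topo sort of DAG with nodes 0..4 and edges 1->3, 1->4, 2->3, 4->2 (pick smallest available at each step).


Kahn's algorithm, process smallest node first
Order: [0, 1, 4, 2, 3]


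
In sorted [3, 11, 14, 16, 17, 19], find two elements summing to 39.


Two pointers: lo=0, hi=5
No pair sums to 39


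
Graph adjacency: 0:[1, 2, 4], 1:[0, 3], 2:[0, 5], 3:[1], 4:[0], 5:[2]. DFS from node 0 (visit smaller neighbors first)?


DFS stack-based: start with [0]
Visit order: [0, 1, 3, 2, 5, 4]


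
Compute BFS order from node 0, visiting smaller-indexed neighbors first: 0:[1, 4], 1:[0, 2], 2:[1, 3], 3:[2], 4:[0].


BFS queue: start with [0]
Visit order: [0, 1, 4, 2, 3]


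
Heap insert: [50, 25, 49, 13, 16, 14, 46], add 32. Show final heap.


Append 32: [50, 25, 49, 13, 16, 14, 46, 32]
Bubble up: swap idx 7(32) with idx 3(13); swap idx 3(32) with idx 1(25)
Result: [50, 32, 49, 25, 16, 14, 46, 13]


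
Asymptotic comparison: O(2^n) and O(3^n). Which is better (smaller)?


exponential grows slower than exponential (base 3)
O(2^n) is asymptotically smaller; O(3^n) grows faster


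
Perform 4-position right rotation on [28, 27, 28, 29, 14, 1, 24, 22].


Right rotate by 4: [14, 1, 24, 22, 28, 27, 28, 29]


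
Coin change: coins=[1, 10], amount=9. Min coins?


dp[0]=0; dp[i]=1+min(dp[i-c] for c in coins)
...dp[4]=4, dp[5]=5, dp[6]=6, dp[7]=7, dp[8]=8, dp[9]=9
Minimum coins for 9 = 9


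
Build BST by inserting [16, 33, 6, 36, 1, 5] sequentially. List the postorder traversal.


Root = 16; build tree by BST insertion.
Postorder traversal: [5, 1, 6, 36, 33, 16]


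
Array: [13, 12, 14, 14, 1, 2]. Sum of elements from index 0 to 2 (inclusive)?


Prefix sums: [0, 13, 25, 39, 53, 54, 56]
Sum[0..2] = prefix[3] - prefix[0] = 39 - 0 = 39


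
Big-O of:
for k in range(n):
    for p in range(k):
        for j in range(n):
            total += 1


Per nesting level: O(n) * O(n) [triangular over k] * O(n) = O(n^3)
Complexity: O(n^3)


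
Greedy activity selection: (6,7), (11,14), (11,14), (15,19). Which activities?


Greedy: pick earliest-ending, then skip overlaps.
Selected (3 activities): [(6, 7), (11, 14), (15, 19)]


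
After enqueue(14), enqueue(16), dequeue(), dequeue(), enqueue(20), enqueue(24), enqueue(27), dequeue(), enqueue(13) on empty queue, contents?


enqueue(14) -> [14]
enqueue(16) -> [14, 16]
dequeue() returns 14 -> [16]
dequeue() returns 16 -> []
enqueue(20) -> [20]
enqueue(24) -> [20, 24]
enqueue(27) -> [20, 24, 27]
dequeue() returns 20 -> [24, 27]
enqueue(13) -> [24, 27, 13]
Final queue (front to back): [24, 27, 13]


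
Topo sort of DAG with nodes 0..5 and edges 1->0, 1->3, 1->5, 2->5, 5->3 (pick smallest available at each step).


Kahn's algorithm, process smallest node first
Order: [1, 0, 2, 4, 5, 3]


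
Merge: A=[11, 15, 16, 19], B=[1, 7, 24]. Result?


Compare heads, take smaller each step.
Merged: [1, 7, 11, 15, 16, 19, 24]


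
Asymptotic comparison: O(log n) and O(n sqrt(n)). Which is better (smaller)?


logarithmic grows slower than n^1.5
O(log n) is asymptotically smaller; O(n sqrt(n)) grows faster


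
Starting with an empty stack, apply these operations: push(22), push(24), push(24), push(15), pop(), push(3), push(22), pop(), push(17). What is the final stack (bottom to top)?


push(22) -> [22]
push(24) -> [22, 24]
push(24) -> [22, 24, 24]
push(15) -> [22, 24, 24, 15]
pop() returns 15 -> [22, 24, 24]
push(3) -> [22, 24, 24, 3]
push(22) -> [22, 24, 24, 3, 22]
pop() returns 22 -> [22, 24, 24, 3]
push(17) -> [22, 24, 24, 3, 17]
Final stack (bottom to top): [22, 24, 24, 3, 17]


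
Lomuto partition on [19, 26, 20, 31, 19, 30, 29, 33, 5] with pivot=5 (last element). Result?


Elements <= 5 go left of pivot.
Result: [5, 26, 20, 31, 19, 30, 29, 33, 19], pivot at index 0


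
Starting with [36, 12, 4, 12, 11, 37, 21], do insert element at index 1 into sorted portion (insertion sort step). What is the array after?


After one pass: [12, 36, 4, 12, 11, 37, 21]


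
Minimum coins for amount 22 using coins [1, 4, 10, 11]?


dp[0]=0; dp[i]=1+min(dp[i-c] for c in coins)
...dp[17]=4, dp[18]=3, dp[19]=3, dp[20]=2, dp[21]=2, dp[22]=2
Minimum coins for 22 = 2


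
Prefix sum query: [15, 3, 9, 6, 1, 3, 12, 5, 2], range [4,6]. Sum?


Prefix sums: [0, 15, 18, 27, 33, 34, 37, 49, 54, 56]
Sum[4..6] = prefix[7] - prefix[4] = 49 - 33 = 16
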